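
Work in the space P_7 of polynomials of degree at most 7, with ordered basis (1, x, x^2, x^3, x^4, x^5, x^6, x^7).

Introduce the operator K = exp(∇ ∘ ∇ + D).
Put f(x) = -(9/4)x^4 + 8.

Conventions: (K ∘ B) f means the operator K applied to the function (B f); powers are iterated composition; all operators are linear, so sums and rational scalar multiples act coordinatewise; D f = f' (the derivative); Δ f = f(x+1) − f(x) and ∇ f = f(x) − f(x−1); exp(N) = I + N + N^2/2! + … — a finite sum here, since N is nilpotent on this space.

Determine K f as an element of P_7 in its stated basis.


the result is g(x) = -(9/4)x^4 - 9x^3 - (81/2)x^2 - 9x - 103/4

order-1 term: -9x^3 - 27x^2 + 54x - 63/2
order-2 term: -(27/2)x^2 - 54x + 27
order-3 term: -9x - 27
order-4 term: -9/4
the series for exp(∇ ∘ ∇ + D) f terminates at order 4
exp(∇ ∘ ∇ + D) f = -(9/4)x^4 - 9x^3 - (81/2)x^2 - 9x - 103/4


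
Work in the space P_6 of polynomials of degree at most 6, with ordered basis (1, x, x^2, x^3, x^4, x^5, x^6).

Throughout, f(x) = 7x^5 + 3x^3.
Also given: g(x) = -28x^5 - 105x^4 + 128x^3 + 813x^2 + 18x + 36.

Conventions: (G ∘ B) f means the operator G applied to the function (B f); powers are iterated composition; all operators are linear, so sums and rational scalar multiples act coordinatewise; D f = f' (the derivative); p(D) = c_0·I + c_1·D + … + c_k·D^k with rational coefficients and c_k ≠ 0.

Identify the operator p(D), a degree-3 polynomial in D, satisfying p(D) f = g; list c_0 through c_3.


D^0 f = 7x^5 + 3x^3
D^1 f = 35x^4 + 9x^2
D^2 f = 140x^3 + 18x
D^3 f = 420x^2 + 18
matching coefficients of g against c_0 f + c_1 Df + … from the top degree down determines the c_i
solution: c_0 = -4, c_1 = -3, c_2 = 1, c_3 = 2

c_0 = -4, c_1 = -3, c_2 = 1, c_3 = 2


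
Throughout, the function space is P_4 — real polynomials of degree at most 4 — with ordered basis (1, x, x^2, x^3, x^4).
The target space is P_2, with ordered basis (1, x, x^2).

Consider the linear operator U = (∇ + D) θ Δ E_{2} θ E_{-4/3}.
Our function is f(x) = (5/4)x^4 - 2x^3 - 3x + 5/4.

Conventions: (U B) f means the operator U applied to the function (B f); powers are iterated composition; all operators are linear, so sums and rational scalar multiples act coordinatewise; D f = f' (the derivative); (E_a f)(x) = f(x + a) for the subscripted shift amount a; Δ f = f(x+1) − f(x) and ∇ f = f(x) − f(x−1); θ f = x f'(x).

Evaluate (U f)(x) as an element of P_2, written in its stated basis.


E_{-4/3} f = (5/4)x^4 - (26/3)x^3 + (64/3)x^2 - (689/27)x + 4517/324
θ E_{-4/3} f = 5x^4 - 26x^3 + (128/3)x^2 - (689/27)x
E_{2} θ E_{-4/3} f = 5x^4 + 14x^3 + (20/3)x^2 - (185/27)x - 226/27
Δ E_{2} θ E_{-4/3} f = 20x^3 + 72x^2 + (226/3)x + 508/27
θ (Δ E_{2} θ) E_{-4/3} f = 60x^3 + 144x^2 + (226/3)x
∇ θ (Δ E_{2} θ) E_{-4/3} f = 180x^2 + 108x - 26/3
D θ (Δ E_{2} θ) E_{-4/3} f = 180x^2 + 288x + 226/3
(∇ + D) θ (Δ E_{2} θ) E_{-4/3} f = 360x^2 + 396x + 200/3

the image equals g(x) = 360x^2 + 396x + 200/3


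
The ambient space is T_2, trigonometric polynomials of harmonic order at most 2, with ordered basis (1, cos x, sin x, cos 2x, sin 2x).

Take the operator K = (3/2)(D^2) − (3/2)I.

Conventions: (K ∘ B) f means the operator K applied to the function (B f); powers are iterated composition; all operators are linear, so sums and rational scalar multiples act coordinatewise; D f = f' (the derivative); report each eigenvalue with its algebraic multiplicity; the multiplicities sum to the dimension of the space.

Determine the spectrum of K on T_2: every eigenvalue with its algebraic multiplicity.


image of 1: -3/2
image of cos x: -3cos x
image of sin x: -3sin x
image of cos 2x: -(15/2)cos 2x
image of sin 2x: -(15/2)sin 2x
the matrix is diagonal; its diagonal is (-3/2, -3, -3, -15/2, -15/2)
for a triangular matrix the eigenvalues are the diagonal entries, with algebraic multiplicity their repetition count

λ = -15/2 (multiplicity 2), λ = -3 (multiplicity 2), λ = -3/2 (multiplicity 1)


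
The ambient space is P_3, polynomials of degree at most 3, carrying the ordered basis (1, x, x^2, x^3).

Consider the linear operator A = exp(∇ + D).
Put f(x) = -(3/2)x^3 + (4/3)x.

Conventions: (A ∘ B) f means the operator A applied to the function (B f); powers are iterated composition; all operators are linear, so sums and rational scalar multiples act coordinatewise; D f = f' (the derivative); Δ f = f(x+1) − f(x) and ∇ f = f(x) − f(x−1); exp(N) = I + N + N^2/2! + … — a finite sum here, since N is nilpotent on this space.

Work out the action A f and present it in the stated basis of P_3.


order-1 term: -9x^2 + (9/2)x + 7/6
order-2 term: -18x + 9
order-3 term: -12
the series for exp(∇ + D) f terminates at order 3
exp(∇ + D) f = -(3/2)x^3 - 9x^2 - (73/6)x - 11/6

the image equals g(x) = -(3/2)x^3 - 9x^2 - (73/6)x - 11/6


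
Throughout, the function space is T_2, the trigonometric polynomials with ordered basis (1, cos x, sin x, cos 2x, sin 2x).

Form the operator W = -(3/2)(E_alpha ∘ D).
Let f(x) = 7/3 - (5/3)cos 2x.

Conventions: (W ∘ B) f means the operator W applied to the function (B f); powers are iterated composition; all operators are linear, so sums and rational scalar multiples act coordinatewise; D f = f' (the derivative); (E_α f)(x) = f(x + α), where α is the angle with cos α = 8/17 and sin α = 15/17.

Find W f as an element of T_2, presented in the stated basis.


the image equals g(x) = -(1200/289)cos 2x + (805/289)sin 2x

D f = (10/3)sin 2x
E_alpha D f = (800/289)cos 2x - (1610/867)sin 2x
(-(3/2)(E_alpha ∘ D)) f = -(1200/289)cos 2x + (805/289)sin 2x


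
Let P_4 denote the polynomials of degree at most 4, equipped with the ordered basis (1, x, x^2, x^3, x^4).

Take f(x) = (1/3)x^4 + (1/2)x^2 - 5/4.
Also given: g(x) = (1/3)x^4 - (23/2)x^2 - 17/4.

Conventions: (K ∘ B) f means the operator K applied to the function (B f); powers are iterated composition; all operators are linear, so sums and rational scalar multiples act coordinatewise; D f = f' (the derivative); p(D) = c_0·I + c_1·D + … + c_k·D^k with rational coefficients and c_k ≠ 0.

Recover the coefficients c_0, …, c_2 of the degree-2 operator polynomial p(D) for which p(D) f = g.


p(D) = I − 3·D^2, i.e. c_0 = 1, c_1 = 0, c_2 = -3

D^0 f = (1/3)x^4 + (1/2)x^2 - 5/4
D^1 f = (4/3)x^3 + x
D^2 f = 4x^2 + 1
matching coefficients of g against c_0 f + c_1 Df + … from the top degree down determines the c_i
solution: c_0 = 1, c_1 = 0, c_2 = -3


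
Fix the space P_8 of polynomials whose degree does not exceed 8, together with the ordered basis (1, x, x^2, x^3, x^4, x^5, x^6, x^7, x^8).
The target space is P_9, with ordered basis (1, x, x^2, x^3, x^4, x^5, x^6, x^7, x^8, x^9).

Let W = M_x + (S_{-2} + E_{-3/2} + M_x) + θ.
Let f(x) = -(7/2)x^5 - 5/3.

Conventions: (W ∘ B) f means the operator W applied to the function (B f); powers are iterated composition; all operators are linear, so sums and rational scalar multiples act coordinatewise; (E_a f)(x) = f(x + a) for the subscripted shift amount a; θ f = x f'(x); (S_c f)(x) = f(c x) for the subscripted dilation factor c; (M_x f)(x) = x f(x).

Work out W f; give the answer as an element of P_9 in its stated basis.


the result is g(x) = -7x^6 + 91x^5 + (105/4)x^4 - (315/4)x^3 + (945/8)x^2 - (8825/96)x + 4463/192

M_x f = -(7/2)x^6 - (5/3)x
S_{-2} f = 112x^5 - 5/3
E_{-3/2} f = -(7/2)x^5 + (105/4)x^4 - (315/4)x^3 + (945/8)x^2 - (2835/32)x + 4783/192
M_x f = -(7/2)x^6 - (5/3)x
(S_{-2} + E_{-3/2} + M_x) f = -(7/2)x^6 + (217/2)x^5 + (105/4)x^4 - (315/4)x^3 + (945/8)x^2 - (8665/96)x + 4463/192
θ f = -(35/2)x^5
(M_x + (S_{-2} + E_{-3/2} + M_x) + θ) f = -7x^6 + 91x^5 + (105/4)x^4 - (315/4)x^3 + (945/8)x^2 - (8825/96)x + 4463/192


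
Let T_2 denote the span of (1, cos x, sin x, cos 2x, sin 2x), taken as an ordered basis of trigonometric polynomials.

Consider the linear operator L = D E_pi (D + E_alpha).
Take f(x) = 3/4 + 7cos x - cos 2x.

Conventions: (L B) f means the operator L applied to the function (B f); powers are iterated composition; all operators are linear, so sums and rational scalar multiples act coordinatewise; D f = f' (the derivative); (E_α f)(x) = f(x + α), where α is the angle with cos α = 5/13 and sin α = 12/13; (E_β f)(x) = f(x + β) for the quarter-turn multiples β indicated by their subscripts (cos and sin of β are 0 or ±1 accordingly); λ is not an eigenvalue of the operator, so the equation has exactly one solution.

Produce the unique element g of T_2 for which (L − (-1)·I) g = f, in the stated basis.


write g with unknown coordinates in the stated basis and equate coefficients in (L − (-1)·I) g = f
solving from the highest basis element down gives g = 3/4 + (266/113)cos x - (35/113)sin x + (747/3637)cos 2x + (238/3637)sin 2x
check: L g = (525/113)cos x + (35/113)sin x - (4384/3637)cos 2x - (238/3637)sin 2x
so L g − (-1)·g = 3/4 + 7cos x - cos 2x = f ✓

the result is g(x) = 3/4 + (266/113)cos x - (35/113)sin x + (747/3637)cos 2x + (238/3637)sin 2x


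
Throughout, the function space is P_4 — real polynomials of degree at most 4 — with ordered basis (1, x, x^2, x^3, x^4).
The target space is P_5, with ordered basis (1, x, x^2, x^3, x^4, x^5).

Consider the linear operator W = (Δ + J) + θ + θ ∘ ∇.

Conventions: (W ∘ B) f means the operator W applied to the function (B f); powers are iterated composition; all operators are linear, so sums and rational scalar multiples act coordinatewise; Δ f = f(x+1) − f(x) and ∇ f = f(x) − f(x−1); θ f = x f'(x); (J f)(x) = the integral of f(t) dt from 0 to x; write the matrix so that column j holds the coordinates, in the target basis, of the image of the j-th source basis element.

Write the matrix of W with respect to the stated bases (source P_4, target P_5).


the matrix is [[0, 1, 1, 1, 1]; [1, 1, 4, 0, 8]; [0, 1/2, 2, 9, -6]; [0, 0, 1/3, 3, 16]; [0, 0, 0, 1/4, 4]; [0, 0, 0, 0, 1/5]] (rows listed top to bottom)

image of 1: x
image of x: (1/2)x^2 + x + 1
image of x^2: (1/3)x^3 + 2x^2 + 4x + 1
image of x^3: (1/4)x^4 + 3x^3 + 9x^2 + 1
image of x^4: (1/5)x^5 + 4x^4 + 16x^3 - 6x^2 + 8x + 1
each image's coordinates form column j of the matrix


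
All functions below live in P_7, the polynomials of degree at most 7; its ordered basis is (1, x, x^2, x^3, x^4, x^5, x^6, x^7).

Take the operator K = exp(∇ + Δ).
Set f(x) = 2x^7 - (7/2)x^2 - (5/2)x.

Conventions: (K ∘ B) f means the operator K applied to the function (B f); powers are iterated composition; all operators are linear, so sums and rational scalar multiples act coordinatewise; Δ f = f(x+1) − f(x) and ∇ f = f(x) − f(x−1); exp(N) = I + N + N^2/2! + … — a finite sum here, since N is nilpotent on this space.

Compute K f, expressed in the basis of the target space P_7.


the image equals g(x) = 2x^7 + 28x^6 + 168x^5 + 700x^4 + 2240x^3 + (9569/2)x^2 + (12511/2)x + 3937

order-1 term: 28x^6 + 140x^4 + 84x^2 - 14x - 1
order-2 term: 168x^5 + 1120x^3 + 896x - 14
order-3 term: 560x^4 + 3360x^2 + 1456
order-4 term: 1120x^3 + 4480x
order-5 term: 1344x^2 + 2240
order-6 term: 896x
order-7 term: 256
the series for exp(∇ + Δ) f terminates at order 7
exp(∇ + Δ) f = 2x^7 + 28x^6 + 168x^5 + 700x^4 + 2240x^3 + (9569/2)x^2 + (12511/2)x + 3937


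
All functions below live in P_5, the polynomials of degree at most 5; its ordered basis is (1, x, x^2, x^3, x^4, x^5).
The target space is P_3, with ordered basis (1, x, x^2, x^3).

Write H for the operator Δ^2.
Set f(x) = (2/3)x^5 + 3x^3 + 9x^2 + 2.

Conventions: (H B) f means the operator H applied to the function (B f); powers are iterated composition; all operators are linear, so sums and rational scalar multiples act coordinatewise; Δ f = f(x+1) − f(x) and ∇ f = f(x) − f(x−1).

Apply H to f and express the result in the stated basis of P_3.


Δ f = (10/3)x^4 + (20/3)x^3 + (47/3)x^2 + (91/3)x + 38/3
Δ Δ f = (40/3)x^3 + 40x^2 + (194/3)x + 56

g(x) = (40/3)x^3 + 40x^2 + (194/3)x + 56


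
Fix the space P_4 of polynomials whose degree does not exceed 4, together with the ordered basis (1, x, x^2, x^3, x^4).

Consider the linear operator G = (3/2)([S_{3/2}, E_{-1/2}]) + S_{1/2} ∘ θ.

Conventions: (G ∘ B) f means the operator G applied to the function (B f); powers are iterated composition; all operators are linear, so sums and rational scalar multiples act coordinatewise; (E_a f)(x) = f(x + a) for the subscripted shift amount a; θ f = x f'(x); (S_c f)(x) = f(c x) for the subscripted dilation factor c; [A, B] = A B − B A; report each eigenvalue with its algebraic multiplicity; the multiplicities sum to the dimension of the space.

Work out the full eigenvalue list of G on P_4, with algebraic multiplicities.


λ = 0 (multiplicity 1), λ = 1/4 (multiplicity 1), λ = 3/8 (multiplicity 1), λ = 1/2 (multiplicity 2)

image of 1: 0
image of x: (1/2)x + 3/8
image of x^2: (1/2)x^2 + (9/8)x - 15/32
image of x^3: (3/8)x^3 + (81/32)x^2 - (135/64)x + 57/128
image of x^4: (1/4)x^4 + (81/16)x^3 - (405/64)x^2 + (171/64)x - 195/512
the matrix is upper triangular; its diagonal is (0, 1/2, 1/2, 3/8, 1/4)
for a triangular matrix the eigenvalues are the diagonal entries, with algebraic multiplicity their repetition count


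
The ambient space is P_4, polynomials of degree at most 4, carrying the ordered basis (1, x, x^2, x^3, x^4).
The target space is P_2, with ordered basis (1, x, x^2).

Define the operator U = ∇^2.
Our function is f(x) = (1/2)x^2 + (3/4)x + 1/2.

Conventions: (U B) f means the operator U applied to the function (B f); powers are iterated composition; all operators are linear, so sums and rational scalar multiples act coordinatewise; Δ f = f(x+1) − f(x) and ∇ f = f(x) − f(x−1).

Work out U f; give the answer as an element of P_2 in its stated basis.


the result is g(x) = 1

∇ f = x + 1/4
∇ ∇ f = 1


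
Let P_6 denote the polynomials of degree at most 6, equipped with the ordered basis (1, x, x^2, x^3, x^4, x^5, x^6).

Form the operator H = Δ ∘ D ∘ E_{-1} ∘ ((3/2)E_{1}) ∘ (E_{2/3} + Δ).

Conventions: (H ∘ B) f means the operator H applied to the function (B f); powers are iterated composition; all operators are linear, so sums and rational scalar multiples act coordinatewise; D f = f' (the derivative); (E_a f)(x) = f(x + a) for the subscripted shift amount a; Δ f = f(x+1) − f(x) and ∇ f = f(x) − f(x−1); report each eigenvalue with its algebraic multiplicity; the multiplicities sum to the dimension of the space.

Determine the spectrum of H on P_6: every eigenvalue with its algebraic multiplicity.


image of 1: 0
image of x: 0
image of x^2: 3
image of x^3: 9x + 39/2
image of x^4: 18x^2 + 78x + 62
image of x^5: 30x^3 + 195x^2 + 310x + 2905/18
image of x^6: 45x^4 + 390x^3 + 930x^2 + (2905/3)x + 3461/9
the matrix is upper triangular; its diagonal is (0, 0, 0, 0, 0, 0, 0)
for a triangular matrix the eigenvalues are the diagonal entries, with algebraic multiplicity their repetition count

λ = 0 (multiplicity 7)


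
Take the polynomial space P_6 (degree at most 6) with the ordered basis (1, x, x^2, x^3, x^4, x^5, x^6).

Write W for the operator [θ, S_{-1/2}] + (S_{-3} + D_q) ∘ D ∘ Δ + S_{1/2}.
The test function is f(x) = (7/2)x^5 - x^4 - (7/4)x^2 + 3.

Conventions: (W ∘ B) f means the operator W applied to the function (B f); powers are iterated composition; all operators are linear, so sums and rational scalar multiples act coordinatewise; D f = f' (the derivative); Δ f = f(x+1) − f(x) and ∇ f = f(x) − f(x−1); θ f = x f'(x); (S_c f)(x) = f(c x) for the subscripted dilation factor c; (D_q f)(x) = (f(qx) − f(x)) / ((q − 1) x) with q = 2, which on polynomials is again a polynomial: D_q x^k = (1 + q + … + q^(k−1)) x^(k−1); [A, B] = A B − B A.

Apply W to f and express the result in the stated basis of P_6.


g(x) = (7/64)x^5 - (1/16)x^4 - 1890x^3 + (21225/16)x^2 + 105x + 71

S_{-1/2} f = -(7/64)x^5 - (1/16)x^4 - (7/16)x^2 + 3
θ S_{-1/2} f = -(35/64)x^5 - (1/4)x^4 - (7/8)x^2
θ f = (35/2)x^5 - 4x^4 - (7/2)x^2
S_{-1/2} θ f = -(35/64)x^5 - (1/4)x^4 - (7/8)x^2
[θ, S_{-1/2}] f = 0
Δ f = (35/2)x^4 + 31x^3 + 29x^2 + 10x + 3/4
D Δ f = 70x^3 + 93x^2 + 58x + 10
S_{-3} (D ∘ Δ) f = -1890x^3 + 837x^2 - 174x + 10
D_q (D ∘ Δ) f = 490x^2 + 279x + 58
(S_{-3} + D_q) (D ∘ Δ) f = -1890x^3 + 1327x^2 + 105x + 68
S_{1/2} f = (7/64)x^5 - (1/16)x^4 - (7/16)x^2 + 3
([θ, S_{-1/2}] + (S_{-3} + D_q) ∘ D ∘ Δ + S_{1/2}) f = (7/64)x^5 - (1/16)x^4 - 1890x^3 + (21225/16)x^2 + 105x + 71


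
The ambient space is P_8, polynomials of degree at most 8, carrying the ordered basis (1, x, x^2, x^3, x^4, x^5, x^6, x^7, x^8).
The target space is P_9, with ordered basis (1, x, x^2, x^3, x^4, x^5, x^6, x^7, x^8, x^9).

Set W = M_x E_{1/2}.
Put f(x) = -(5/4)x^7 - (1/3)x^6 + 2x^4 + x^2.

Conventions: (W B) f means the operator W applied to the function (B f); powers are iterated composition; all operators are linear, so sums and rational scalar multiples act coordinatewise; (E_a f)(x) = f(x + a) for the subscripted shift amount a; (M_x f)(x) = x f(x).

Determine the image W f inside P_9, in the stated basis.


E_{1/2} f = -(5/4)x^7 - (113/24)x^6 - (121/16)x^5 - (151/32)x^4 + (83/192)x^3 + (367/128)x^2 + (461/256)x + 553/1536
M_x E_{1/2} f = -(5/4)x^8 - (113/24)x^7 - (121/16)x^6 - (151/32)x^5 + (83/192)x^4 + (367/128)x^3 + (461/256)x^2 + (553/1536)x

g(x) = -(5/4)x^8 - (113/24)x^7 - (121/16)x^6 - (151/32)x^5 + (83/192)x^4 + (367/128)x^3 + (461/256)x^2 + (553/1536)x


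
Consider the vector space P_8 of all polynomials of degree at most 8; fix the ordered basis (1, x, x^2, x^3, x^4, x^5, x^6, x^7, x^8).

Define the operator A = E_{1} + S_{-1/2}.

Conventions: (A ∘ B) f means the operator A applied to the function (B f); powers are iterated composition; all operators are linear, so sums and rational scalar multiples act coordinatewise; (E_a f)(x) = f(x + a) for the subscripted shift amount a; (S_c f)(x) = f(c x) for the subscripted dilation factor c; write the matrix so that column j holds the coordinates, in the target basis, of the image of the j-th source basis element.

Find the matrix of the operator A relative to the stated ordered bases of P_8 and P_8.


image of 1: 2
image of x: (1/2)x + 1
image of x^2: (5/4)x^2 + 2x + 1
image of x^3: (7/8)x^3 + 3x^2 + 3x + 1
image of x^4: (17/16)x^4 + 4x^3 + 6x^2 + 4x + 1
image of x^5: (31/32)x^5 + 5x^4 + 10x^3 + 10x^2 + 5x + 1
image of x^6: (65/64)x^6 + 6x^5 + 15x^4 + 20x^3 + 15x^2 + 6x + 1
image of x^7: (127/128)x^7 + 7x^6 + 21x^5 + 35x^4 + 35x^3 + 21x^2 + 7x + 1
image of x^8: (257/256)x^8 + 8x^7 + 28x^6 + 56x^5 + 70x^4 + 56x^3 + 28x^2 + 8x + 1
each image's coordinates form column j of the matrix

the matrix is [[2, 1, 1, 1, 1, 1, 1, 1, 1]; [0, 1/2, 2, 3, 4, 5, 6, 7, 8]; [0, 0, 5/4, 3, 6, 10, 15, 21, 28]; [0, 0, 0, 7/8, 4, 10, 20, 35, 56]; [0, 0, 0, 0, 17/16, 5, 15, 35, 70]; [0, 0, 0, 0, 0, 31/32, 6, 21, 56]; [0, 0, 0, 0, 0, 0, 65/64, 7, 28]; [0, 0, 0, 0, 0, 0, 0, 127/128, 8]; [0, 0, 0, 0, 0, 0, 0, 0, 257/256]] (rows listed top to bottom)


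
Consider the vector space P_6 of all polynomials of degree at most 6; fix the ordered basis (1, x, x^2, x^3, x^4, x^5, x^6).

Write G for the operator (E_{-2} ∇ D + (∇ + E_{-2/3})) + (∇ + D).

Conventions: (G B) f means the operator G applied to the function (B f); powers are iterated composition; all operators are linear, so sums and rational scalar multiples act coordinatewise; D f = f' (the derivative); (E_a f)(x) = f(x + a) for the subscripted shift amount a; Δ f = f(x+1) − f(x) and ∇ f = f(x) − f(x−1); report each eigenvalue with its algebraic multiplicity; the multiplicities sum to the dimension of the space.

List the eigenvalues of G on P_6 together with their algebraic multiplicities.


image of 1: 1
image of x: x + 7/3
image of x^2: x^2 + (14/3)x + 4/9
image of x^3: x^3 + 7x^2 + (4/3)x - 359/27
image of x^4: x^4 + (28/3)x^3 + (8/3)x^2 - (1436/27)x + 6010/81
image of x^5: x^5 + (35/3)x^4 + (40/9)x^3 - (3590/27)x^2 + (30050/81)x - 78521/243
image of x^6: x^6 + 14x^5 + (20/3)x^4 - (7180/27)x^3 + (30050/27)x^2 - (157042/81)x + 921520/729
the matrix is upper triangular; its diagonal is (1, 1, 1, 1, 1, 1, 1)
for a triangular matrix the eigenvalues are the diagonal entries, with algebraic multiplicity their repetition count

λ = 1 (multiplicity 7)


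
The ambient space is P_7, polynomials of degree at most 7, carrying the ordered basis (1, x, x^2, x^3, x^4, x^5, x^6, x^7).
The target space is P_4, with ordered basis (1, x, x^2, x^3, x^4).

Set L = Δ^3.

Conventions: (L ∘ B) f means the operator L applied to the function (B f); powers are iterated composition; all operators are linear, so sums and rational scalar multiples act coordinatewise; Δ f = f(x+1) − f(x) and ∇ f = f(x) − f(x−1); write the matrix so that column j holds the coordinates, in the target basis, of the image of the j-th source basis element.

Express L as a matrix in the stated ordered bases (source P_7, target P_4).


the matrix is [[0, 0, 0, 6, 36, 150, 540, 1806]; [0, 0, 0, 0, 24, 180, 900, 3780]; [0, 0, 0, 0, 0, 60, 540, 3150]; [0, 0, 0, 0, 0, 0, 120, 1260]; [0, 0, 0, 0, 0, 0, 0, 210]] (rows listed top to bottom)

image of 1: 0
image of x: 0
image of x^2: 0
image of x^3: 6
image of x^4: 24x + 36
image of x^5: 60x^2 + 180x + 150
image of x^6: 120x^3 + 540x^2 + 900x + 540
image of x^7: 210x^4 + 1260x^3 + 3150x^2 + 3780x + 1806
each image's coordinates form column j of the matrix


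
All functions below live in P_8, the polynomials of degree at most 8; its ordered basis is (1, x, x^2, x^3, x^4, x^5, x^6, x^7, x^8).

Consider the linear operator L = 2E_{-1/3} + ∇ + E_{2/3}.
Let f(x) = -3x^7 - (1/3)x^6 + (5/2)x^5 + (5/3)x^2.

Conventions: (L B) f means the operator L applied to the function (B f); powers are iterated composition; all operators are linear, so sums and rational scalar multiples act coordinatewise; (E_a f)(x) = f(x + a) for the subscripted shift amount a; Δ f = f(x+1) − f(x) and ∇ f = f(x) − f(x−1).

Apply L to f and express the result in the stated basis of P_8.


E_{-1/3} f = -3x^7 + (20/3)x^6 - (23/6)x^5 - (5/6)x^4 + (140/81)x^3 + (76/81)x^2 - (475/486)x + 769/4374
(2E_{-1/3}) f = -6x^7 + (40/3)x^6 - (23/3)x^5 - (5/3)x^4 + (280/81)x^3 + (152/81)x^2 - (475/243)x + 769/2187
∇ f = -21x^6 + 61x^5 - (175/2)x^4 + (220/3)x^3 - 33x^2 + (59/6)x - 11/6
E_{2/3} f = -3x^7 - (43/3)x^6 - (161/6)x^5 - 25x^4 - (940/81)x^3 - (17/81)x^2 + (628/243)x + 1892/2187
(2E_{-1/3} + ∇ + E_{2/3}) f = -9x^7 - 22x^6 + (53/2)x^5 - (685/6)x^4 + (1760/27)x^3 - (94/3)x^2 + (565/54)x - 899/1458

the result is g(x) = -9x^7 - 22x^6 + (53/2)x^5 - (685/6)x^4 + (1760/27)x^3 - (94/3)x^2 + (565/54)x - 899/1458


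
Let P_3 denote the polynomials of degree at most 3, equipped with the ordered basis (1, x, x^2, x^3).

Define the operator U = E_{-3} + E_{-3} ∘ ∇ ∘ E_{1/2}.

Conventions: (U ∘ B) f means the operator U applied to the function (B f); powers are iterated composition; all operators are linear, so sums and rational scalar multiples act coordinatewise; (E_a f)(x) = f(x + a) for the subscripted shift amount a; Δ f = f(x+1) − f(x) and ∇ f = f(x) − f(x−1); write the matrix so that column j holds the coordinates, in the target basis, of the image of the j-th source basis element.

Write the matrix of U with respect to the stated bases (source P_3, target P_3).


image of 1: 1
image of x: x - 2
image of x^2: x^2 - 4x + 3
image of x^3: x^3 - 6x^2 + 9x + 1/4
each image's coordinates form column j of the matrix

the matrix is [[1, -2, 3, 1/4]; [0, 1, -4, 9]; [0, 0, 1, -6]; [0, 0, 0, 1]] (rows listed top to bottom)


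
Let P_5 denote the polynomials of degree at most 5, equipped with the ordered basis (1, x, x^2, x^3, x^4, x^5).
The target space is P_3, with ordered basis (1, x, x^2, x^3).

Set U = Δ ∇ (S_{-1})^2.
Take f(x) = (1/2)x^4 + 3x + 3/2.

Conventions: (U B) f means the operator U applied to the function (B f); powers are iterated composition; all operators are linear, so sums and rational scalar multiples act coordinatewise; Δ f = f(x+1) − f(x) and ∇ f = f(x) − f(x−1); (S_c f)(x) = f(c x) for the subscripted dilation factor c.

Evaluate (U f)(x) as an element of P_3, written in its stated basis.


S_{-1} f = (1/2)x^4 - 3x + 3/2
S_{-1} S_{-1} f = (1/2)x^4 + 3x + 3/2
∇ (S_{-1})^2 f = 2x^3 - 3x^2 + 2x + 5/2
Δ ∇ (S_{-1})^2 f = 6x^2 + 1

the result is g(x) = 6x^2 + 1


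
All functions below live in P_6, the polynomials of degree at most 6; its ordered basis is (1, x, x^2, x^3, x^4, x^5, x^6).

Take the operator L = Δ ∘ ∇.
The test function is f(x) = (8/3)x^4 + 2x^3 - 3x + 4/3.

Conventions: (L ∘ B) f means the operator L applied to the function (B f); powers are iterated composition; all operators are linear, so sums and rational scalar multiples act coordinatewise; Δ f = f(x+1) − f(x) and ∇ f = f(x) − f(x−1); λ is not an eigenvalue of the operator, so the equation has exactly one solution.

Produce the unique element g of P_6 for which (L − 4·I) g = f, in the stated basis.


g(x) = -(2/3)x^4 - (1/2)x^3 - 2x^2 - 5/3

write g with unknown coordinates in the stated basis and equate coefficients in (L − 4·I) g = f
solving from the highest basis element down gives g = -(2/3)x^4 - (1/2)x^3 - 2x^2 - 5/3
check: L g = -8x^2 - 3x - 16/3
so L g − 4·g = (8/3)x^4 + 2x^3 - 3x + 4/3 = f ✓


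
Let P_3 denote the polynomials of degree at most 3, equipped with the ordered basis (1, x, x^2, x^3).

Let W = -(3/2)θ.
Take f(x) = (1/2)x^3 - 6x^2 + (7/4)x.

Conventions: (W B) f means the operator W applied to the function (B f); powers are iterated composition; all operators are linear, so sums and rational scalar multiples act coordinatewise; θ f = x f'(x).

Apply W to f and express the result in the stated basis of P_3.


θ f = (3/2)x^3 - 12x^2 + (7/4)x
(-(3/2)θ) f = -(9/4)x^3 + 18x^2 - (21/8)x

g(x) = -(9/4)x^3 + 18x^2 - (21/8)x


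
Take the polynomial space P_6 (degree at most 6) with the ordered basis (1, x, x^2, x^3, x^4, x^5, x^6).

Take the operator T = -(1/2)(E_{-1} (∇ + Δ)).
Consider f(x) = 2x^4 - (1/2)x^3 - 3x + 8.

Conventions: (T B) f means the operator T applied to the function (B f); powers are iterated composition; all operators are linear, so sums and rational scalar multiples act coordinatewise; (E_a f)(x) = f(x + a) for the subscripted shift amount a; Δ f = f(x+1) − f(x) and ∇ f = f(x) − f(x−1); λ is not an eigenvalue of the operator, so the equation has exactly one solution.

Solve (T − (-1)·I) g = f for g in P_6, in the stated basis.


write g with unknown coordinates in the stated basis and equate coefficients in (T − (-1)·I) g = f
solving from the highest basis element down gives g = 2x^4 + (15/2)x^3 - (3/2)x^2 - 19x + 6
check: T g = -8x^3 + (3/2)x^2 + 16x + 2
so T g − (-1)·g = 2x^4 - (1/2)x^3 - 3x + 8 = f ✓

the result is g(x) = 2x^4 + (15/2)x^3 - (3/2)x^2 - 19x + 6


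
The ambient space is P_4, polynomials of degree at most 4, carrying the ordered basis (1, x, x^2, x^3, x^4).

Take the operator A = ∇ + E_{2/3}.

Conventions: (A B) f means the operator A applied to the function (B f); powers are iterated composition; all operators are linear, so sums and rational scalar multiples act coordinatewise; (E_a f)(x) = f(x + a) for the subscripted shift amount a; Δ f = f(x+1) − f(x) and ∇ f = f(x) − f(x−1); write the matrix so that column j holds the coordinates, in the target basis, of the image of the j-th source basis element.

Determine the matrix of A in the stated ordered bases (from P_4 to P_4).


image of 1: 1
image of x: x + 5/3
image of x^2: x^2 + (10/3)x - 5/9
image of x^3: x^3 + 5x^2 - (5/3)x + 35/27
image of x^4: x^4 + (20/3)x^3 - (10/3)x^2 + (140/27)x - 65/81
each image's coordinates form column j of the matrix

the matrix is [[1, 5/3, -5/9, 35/27, -65/81]; [0, 1, 10/3, -5/3, 140/27]; [0, 0, 1, 5, -10/3]; [0, 0, 0, 1, 20/3]; [0, 0, 0, 0, 1]] (rows listed top to bottom)


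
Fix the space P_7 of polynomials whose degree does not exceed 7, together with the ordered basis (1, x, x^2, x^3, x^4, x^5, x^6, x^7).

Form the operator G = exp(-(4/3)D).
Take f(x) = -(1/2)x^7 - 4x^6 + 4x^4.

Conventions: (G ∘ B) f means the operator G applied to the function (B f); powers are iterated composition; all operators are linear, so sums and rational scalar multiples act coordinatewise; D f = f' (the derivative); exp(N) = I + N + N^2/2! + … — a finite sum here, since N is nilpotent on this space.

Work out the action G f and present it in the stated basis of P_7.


the result is g(x) = -(1/2)x^7 + (2/3)x^6 + (40/3)x^5 - (1652/27)x^4 + (9152/81)x^3 - (8320/81)x^2 + (31744/729)x - 13312/2187

order-1 term: (14/3)x^6 + 32x^5 - (64/3)x^3
order-2 term: -(56/3)x^5 - (320/3)x^4 + (128/3)x^2
order-3 term: (1120/27)x^4 + (5120/27)x^3 - (1024/27)x
order-4 term: -(4480/81)x^3 - (5120/27)x^2 + 1024/81
order-5 term: (3584/81)x^2 + (8192/81)x
order-6 term: -(14336/729)x - 16384/729
order-7 term: 8192/2187
the series for exp(-(4/3)D) f terminates at order 7
exp(-(4/3)D) f = -(1/2)x^7 + (2/3)x^6 + (40/3)x^5 - (1652/27)x^4 + (9152/81)x^3 - (8320/81)x^2 + (31744/729)x - 13312/2187


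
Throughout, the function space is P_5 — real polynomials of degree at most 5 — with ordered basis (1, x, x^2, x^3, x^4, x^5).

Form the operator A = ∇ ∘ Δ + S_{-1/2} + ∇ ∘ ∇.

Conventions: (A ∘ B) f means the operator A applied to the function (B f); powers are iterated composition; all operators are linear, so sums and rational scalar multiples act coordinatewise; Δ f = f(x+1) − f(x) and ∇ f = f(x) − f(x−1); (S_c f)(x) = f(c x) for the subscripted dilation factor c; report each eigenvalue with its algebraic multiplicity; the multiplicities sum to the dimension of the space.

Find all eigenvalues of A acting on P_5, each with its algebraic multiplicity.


image of 1: 1
image of x: -(1/2)x
image of x^2: (1/4)x^2 + 4
image of x^3: -(1/8)x^3 + 12x - 6
image of x^4: (1/16)x^4 + 24x^2 - 24x + 16
image of x^5: -(1/32)x^5 + 40x^3 - 60x^2 + 80x - 30
the matrix is upper triangular; its diagonal is (1, -1/2, 1/4, -1/8, 1/16, -1/32)
for a triangular matrix the eigenvalues are the diagonal entries, with algebraic multiplicity their repetition count

λ = -1/2 (multiplicity 1), λ = -1/8 (multiplicity 1), λ = -1/32 (multiplicity 1), λ = 1/16 (multiplicity 1), λ = 1/4 (multiplicity 1), λ = 1 (multiplicity 1)


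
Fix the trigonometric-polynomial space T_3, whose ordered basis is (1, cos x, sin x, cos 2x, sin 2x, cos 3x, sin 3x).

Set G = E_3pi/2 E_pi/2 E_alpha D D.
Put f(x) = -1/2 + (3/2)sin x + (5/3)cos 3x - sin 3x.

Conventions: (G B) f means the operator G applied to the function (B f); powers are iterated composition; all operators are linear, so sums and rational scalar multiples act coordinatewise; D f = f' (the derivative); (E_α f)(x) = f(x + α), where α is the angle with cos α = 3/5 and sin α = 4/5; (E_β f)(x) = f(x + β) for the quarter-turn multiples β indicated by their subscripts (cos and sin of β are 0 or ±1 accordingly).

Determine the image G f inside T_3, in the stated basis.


the image equals g(x) = -(6/5)cos x - (9/10)sin x + (2151/125)cos 3x - (393/125)sin 3x

D f = (3/2)cos x - 3cos 3x - 5sin 3x
D D f = -(3/2)sin x - 15cos 3x + 9sin 3x
E_alpha D D f = -(6/5)cos x - (9/10)sin x + (2151/125)cos 3x - (393/125)sin 3x
E_pi/2 (E_alpha D D) f = -(9/10)cos x + (6/5)sin x + (393/125)cos 3x + (2151/125)sin 3x
E_3pi/2 E_pi/2 (E_alpha D D) f = -(6/5)cos x - (9/10)sin x + (2151/125)cos 3x - (393/125)sin 3x


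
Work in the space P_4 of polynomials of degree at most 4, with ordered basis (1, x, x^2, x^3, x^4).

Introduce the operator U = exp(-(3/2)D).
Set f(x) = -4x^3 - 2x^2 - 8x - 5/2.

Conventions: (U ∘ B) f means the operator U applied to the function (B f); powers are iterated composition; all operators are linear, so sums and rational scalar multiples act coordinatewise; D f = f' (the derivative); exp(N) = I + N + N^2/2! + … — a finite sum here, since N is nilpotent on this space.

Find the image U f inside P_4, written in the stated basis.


the result is g(x) = -4x^3 + 16x^2 - 29x + 37/2

order-1 term: 18x^2 + 6x + 12
order-2 term: -27x - 9/2
order-3 term: 27/2
the series for exp(-(3/2)D) f terminates at order 3
exp(-(3/2)D) f = -4x^3 + 16x^2 - 29x + 37/2


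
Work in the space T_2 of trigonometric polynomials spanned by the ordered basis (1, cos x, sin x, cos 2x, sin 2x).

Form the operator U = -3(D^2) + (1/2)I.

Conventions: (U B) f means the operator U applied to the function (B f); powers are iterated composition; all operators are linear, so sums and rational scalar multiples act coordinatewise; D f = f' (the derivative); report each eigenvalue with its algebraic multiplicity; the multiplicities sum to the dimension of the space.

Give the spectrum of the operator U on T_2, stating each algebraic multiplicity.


image of 1: 1/2
image of cos x: (7/2)cos x
image of sin x: (7/2)sin x
image of cos 2x: (25/2)cos 2x
image of sin 2x: (25/2)sin 2x
the matrix is diagonal; its diagonal is (1/2, 7/2, 7/2, 25/2, 25/2)
for a triangular matrix the eigenvalues are the diagonal entries, with algebraic multiplicity their repetition count

λ = 1/2 (multiplicity 1), λ = 7/2 (multiplicity 2), λ = 25/2 (multiplicity 2)


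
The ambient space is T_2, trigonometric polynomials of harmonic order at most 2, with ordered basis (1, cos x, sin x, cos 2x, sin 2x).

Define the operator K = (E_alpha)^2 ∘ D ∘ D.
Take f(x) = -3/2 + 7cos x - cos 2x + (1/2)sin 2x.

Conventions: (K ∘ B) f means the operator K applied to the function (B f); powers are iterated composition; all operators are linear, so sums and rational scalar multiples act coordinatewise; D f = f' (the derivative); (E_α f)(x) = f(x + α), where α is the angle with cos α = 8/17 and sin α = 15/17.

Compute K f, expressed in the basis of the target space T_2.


D f = -7sin x + cos 2x + 2sin 2x
D D f = -7cos x + 4cos 2x - 2sin 2x
E_alpha D D f = -(56/17)cos x + (105/17)sin x - (1124/289)cos 2x - (638/289)sin 2x
E_alpha E_alpha D D f = (1127/289)cos x + (1680/289)sin x + (27844/83521)cos 2x + (372478/83521)sin 2x

the image equals g(x) = (1127/289)cos x + (1680/289)sin x + (27844/83521)cos 2x + (372478/83521)sin 2x


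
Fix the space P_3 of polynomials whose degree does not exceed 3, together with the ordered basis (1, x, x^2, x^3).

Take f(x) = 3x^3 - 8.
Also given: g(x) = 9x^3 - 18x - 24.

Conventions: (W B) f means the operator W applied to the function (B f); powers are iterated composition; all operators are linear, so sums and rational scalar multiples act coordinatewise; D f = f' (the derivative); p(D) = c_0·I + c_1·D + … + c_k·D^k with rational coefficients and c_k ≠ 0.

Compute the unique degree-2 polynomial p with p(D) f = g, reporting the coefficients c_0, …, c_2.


c_0 = 3, c_1 = 0, c_2 = -1

D^0 f = 3x^3 - 8
D^1 f = 9x^2
D^2 f = 18x
matching coefficients of g against c_0 f + c_1 Df + … from the top degree down determines the c_i
solution: c_0 = 3, c_1 = 0, c_2 = -1


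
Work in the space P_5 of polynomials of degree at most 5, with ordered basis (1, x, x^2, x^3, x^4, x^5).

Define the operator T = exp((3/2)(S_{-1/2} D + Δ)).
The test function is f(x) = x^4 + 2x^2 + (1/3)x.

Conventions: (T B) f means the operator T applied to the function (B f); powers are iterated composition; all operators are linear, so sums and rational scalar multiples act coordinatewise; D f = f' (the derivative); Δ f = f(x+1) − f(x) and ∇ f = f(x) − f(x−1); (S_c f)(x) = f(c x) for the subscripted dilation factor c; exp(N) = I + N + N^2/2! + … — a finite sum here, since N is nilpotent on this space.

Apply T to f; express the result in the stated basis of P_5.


the image equals g(x) = x^4 + (21/4)x^3 + (1649/64)x^2 + (13547/384)x + 31319/512

order-1 term: (21/4)x^3 + 9x^2 + 9x + 11/2
order-2 term: (945/64)x^2 + (297/16)x + 387/16
order-3 term: (945/128)x + 3321/128
order-4 term: 2835/512
the series for exp((3/2)(S_{-1/2} D + Δ)) f terminates at order 4
exp((3/2)(S_{-1/2} D + Δ)) f = x^4 + (21/4)x^3 + (1649/64)x^2 + (13547/384)x + 31319/512


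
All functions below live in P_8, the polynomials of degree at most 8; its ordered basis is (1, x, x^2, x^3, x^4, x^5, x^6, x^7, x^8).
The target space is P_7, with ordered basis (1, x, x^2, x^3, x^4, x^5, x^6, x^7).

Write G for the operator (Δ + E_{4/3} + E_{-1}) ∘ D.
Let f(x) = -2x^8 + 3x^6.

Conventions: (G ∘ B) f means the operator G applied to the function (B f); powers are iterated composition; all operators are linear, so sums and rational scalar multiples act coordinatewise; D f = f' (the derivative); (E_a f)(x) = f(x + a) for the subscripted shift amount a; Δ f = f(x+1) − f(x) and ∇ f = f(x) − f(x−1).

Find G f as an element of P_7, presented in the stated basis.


D f = -16x^7 + 18x^5
Δ D f = -112x^6 - 336x^5 - 470x^4 - 380x^3 - 156x^2 - 22x + 2
E_{4/3} D f = -16x^7 - (448/3)x^6 - (1738/3)x^5 - (32600/27)x^4 - (117440/81)x^3 - (80128/81)x^2 - (251392/729)x - 96256/2187
E_{-1} D f = -16x^7 + 112x^6 - 318x^5 + 470x^4 - 380x^3 + 156x^2 - 22x - 2
(Δ + E_{4/3} + E_{-1}) D f = -32x^7 - (448/3)x^6 - (3700/3)x^5 - (32600/27)x^4 - (179000/81)x^3 - (80128/81)x^2 - (283468/729)x - 96256/2187

the image equals g(x) = -32x^7 - (448/3)x^6 - (3700/3)x^5 - (32600/27)x^4 - (179000/81)x^3 - (80128/81)x^2 - (283468/729)x - 96256/2187


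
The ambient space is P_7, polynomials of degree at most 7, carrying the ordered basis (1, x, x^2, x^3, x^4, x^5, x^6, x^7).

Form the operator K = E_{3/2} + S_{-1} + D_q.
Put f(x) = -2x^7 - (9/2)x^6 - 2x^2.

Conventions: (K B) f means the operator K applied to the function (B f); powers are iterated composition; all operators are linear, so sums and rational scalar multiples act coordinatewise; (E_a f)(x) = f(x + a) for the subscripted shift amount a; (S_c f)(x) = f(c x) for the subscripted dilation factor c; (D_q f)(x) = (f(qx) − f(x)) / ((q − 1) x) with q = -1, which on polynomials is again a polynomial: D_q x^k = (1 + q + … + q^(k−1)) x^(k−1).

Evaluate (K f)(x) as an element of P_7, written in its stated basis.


E_{3/2} f = -2x^7 - (51/2)x^6 - 135x^5 - (3105/8)x^4 - (5265/8)x^3 - (21205/32)x^2 - (741/2)x - 11511/128
S_{-1} f = 2x^7 - (9/2)x^6 - 2x^2
D_q f = -2x^6
(E_{3/2} + S_{-1} + D_q) f = -32x^6 - 135x^5 - (3105/8)x^4 - (5265/8)x^3 - (21269/32)x^2 - (741/2)x - 11511/128

the image equals g(x) = -32x^6 - 135x^5 - (3105/8)x^4 - (5265/8)x^3 - (21269/32)x^2 - (741/2)x - 11511/128


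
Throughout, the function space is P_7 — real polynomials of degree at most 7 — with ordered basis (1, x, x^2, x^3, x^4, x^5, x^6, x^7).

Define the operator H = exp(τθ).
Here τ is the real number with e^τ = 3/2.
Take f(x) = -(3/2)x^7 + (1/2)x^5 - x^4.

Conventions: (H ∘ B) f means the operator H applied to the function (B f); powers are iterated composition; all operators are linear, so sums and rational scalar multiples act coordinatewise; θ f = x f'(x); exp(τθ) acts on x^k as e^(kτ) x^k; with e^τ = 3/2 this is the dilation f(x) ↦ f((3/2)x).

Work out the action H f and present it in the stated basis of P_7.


the result is g(x) = -(6561/256)x^7 + (243/64)x^5 - (81/16)x^4

exp(τθ) x^k = e^(kτ) x^k; with e^τ = 3/2 this sends x^k to (3/2)^k x^k
x^4 ↦ 81/16 x^4
x^5 ↦ 243/32 x^5
x^7 ↦ 2187/128 x^7
applying this coordinatewise to f: exp(τθ) f = -(6561/256)x^7 + (243/64)x^5 - (81/16)x^4


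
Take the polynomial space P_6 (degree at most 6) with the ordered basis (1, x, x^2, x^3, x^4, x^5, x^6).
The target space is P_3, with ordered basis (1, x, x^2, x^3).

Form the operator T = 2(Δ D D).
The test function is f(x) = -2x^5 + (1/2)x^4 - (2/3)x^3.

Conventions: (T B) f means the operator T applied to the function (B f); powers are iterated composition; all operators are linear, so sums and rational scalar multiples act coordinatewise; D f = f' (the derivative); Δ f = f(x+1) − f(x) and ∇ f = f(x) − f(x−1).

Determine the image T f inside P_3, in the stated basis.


D f = -10x^4 + 2x^3 - 2x^2
D D f = -40x^3 + 6x^2 - 4x
Δ D D f = -120x^2 - 108x - 38
(2(Δ D D)) f = -240x^2 - 216x - 76

the image equals g(x) = -240x^2 - 216x - 76


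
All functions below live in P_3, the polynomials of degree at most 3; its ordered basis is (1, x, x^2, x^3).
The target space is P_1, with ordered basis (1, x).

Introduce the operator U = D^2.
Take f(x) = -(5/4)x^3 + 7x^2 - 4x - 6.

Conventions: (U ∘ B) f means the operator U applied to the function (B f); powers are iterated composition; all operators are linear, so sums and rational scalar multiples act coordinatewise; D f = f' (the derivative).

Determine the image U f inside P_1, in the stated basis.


D f = -(15/4)x^2 + 14x - 4
D D f = -(15/2)x + 14

the image equals g(x) = -(15/2)x + 14
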